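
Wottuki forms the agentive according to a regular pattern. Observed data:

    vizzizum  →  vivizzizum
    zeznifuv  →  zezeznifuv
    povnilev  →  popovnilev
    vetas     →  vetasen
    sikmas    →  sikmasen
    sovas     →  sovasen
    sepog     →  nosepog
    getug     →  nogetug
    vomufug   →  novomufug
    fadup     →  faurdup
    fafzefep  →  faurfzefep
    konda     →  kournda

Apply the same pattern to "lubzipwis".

vizzizum and getug both have last vowel 'u' yet inflect differently (vivizzizum, nogetug), so the last vowel is not what conditions the rule; the final letter is.
"lubzipwis" ends in -s. The stems ending in -s (vetas → vetasen, sikmas → sikmasen, sovas → sovasen) add -en.
The other patterns: stems ending in -m or -v repeat the first consonant+vowel as a prefix; stems ending in -g add the prefix no-; stems ending in -a or -p insert -ur- after the first vowel.
So lubzipwis → lubzipwisen.

lubzipwisen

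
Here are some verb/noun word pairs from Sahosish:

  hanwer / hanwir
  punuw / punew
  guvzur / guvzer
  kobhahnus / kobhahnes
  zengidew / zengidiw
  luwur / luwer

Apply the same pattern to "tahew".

"tahew" has last vowel 'e'. The stems whose last vowel is 'e' (hanwer → hanwir, zengidew → zengidiw) change the last vowel to 'i'.
The other pattern: stems whose last vowel is 'u' change the last vowel to 'e'.
So tahew → tahiw.

tahiw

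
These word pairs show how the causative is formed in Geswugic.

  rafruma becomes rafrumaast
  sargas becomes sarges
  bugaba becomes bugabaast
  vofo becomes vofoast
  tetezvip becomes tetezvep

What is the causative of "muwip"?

muwep

"muwip" ends in a consonant. The stems ending in a consonant (tetezvip → tetezvep, sargas → sarges) change the last vowel to 'e'.
The other pattern: stems ending in a vowel add -ast.
So muwip → muwep.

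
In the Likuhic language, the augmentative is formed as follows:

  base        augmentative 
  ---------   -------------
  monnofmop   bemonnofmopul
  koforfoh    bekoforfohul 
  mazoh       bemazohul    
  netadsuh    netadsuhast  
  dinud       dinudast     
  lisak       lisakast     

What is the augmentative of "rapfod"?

"rapfod" has last vowel 'o'. The stems whose last vowel is 'o' (monnofmop → bemonnofmopul, koforfoh → bekoforfohul, mazoh → bemazohul) add be- … -ul around the stem.
So rapfod → berapfodul.

berapfodul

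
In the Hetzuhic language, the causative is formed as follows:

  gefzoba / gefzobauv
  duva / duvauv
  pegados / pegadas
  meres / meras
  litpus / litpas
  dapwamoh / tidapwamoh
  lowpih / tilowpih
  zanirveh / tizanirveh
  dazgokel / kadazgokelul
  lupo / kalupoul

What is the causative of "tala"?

pegados and dapwamoh both have last vowel 'o' yet inflect differently (pegadas, tidapwamoh), so the last vowel is not what conditions the rule; the final letter is.
"tala" ends in -a. The stems ending in -a (gefzoba → gefzobauv, duva → duvauv) add -uv.
So tala → talauv.

talauv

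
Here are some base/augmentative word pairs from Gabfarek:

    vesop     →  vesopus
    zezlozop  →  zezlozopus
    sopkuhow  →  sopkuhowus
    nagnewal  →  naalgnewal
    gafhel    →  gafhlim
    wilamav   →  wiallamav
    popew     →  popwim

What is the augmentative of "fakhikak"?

sopkuhow and popew both end in -w yet inflect differently (sopkuhowus, popwim), so the final letter is not what conditions the rule; the last vowel is.
"fakhikak" has last vowel 'a'. The stems whose last vowel is 'a' (nagnewal → naalgnewal, wilamav → wiallamav) insert -al- after the first vowel.
The other patterns: stems whose last vowel is 'o' add -us; stems whose last vowel is 'e' delete the last vowel and add -im.
So fakhikak → faalkhikak.

faalkhikak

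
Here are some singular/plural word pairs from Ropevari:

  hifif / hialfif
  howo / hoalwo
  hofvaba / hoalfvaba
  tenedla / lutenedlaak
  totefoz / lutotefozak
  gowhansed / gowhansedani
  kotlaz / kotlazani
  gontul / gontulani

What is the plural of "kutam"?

kutamani

"kutam" begins with k-. The one such stem in the data (kotlaz → kotlazani) adds -ani, so the same rule applies.
So kutam → kutamani.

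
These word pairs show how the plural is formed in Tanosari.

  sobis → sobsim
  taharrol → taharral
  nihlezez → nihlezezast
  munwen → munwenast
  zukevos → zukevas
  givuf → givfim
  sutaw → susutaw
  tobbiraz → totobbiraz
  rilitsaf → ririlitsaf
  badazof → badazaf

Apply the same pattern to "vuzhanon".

vuzhanan

rilitsaf and givuf both end in -f yet inflect differently (ririlitsaf, givfim), so the final letter is not what conditions the rule; the last vowel is.
"vuzhanon" has last vowel 'o'. The stems whose last vowel is 'o' (zukevos → zukevas, taharrol → taharral, badazof → badazaf) change the last vowel to 'a'.
So vuzhanon → vuzhanan.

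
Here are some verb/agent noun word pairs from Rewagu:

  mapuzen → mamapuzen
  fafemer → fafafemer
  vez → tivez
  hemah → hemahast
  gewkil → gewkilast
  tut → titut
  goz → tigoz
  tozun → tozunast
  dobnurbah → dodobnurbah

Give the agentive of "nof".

tinof

hemah and dobnurbah both end in -h yet inflect differently (hemahast, dodobnurbah), so the final letter is not what conditions the rule; the number of vowels is.
"nof" has 1 vowel. The stems with 1 vowel (goz → tigoz, tut → titut, vez → tivez) add the prefix ti-.
So nof → tinof.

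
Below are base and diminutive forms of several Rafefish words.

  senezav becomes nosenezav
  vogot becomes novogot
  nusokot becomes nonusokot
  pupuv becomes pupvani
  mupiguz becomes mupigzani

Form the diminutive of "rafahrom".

"rafahrom" has last vowel 'o'. The stems whose last vowel is 'o' (nusokot → nonusokot, vogot → novogot) add the prefix no-.
The other pattern: stems whose last vowel is 'u' delete the last vowel and add -ani.
So rafahrom → norafahrom.

norafahrom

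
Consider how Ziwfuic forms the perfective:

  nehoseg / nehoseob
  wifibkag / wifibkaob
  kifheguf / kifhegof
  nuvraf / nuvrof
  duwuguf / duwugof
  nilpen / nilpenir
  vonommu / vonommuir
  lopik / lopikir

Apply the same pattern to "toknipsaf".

toknipsof

wifibkag and nuvraf both have last vowel 'a' yet inflect differently (wifibkaob, nuvrof), so the last vowel is not what conditions the rule; the final letter is.
"toknipsaf" ends in -f. The stems ending in -f (kifheguf → kifhegof, nuvraf → nuvrof, duwuguf → duwugof) change the last vowel to 'o'.
So toknipsaf → toknipsof.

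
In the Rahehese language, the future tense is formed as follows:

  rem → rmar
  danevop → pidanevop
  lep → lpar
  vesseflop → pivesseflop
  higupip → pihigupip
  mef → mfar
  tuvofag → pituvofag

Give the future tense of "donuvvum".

pidonuvvum

lep and vesseflop both end in -p yet inflect differently (lpar, pivesseflop), so the final letter is not what conditions the rule; the number of vowels is.
"donuvvum" has 3 vowels. The stems with 3 vowels (tuvofag → pituvofag, vesseflop → pivesseflop, higupip → pihigupip) add the prefix pi-.
The other pattern: stems with 1 vowel delete the last vowel and add -ar.
So donuvvum → pidonuvvum.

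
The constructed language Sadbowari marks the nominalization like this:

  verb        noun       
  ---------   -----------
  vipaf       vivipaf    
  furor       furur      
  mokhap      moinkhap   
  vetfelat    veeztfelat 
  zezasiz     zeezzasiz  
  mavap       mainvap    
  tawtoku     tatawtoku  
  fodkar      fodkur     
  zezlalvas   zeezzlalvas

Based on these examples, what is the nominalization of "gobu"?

fodkar and mokhap both have last vowel 'a' yet inflect differently (fodkur, moinkhap), so the last vowel is not what conditions the rule; the final letter is.
"gobu" ends in -u. The one such stem in the data (tawtoku → tatawtoku) repeats the first consonant+vowel as a prefix (as does vipaf), so the same rule applies.
So gobu → gogobu.

gogobu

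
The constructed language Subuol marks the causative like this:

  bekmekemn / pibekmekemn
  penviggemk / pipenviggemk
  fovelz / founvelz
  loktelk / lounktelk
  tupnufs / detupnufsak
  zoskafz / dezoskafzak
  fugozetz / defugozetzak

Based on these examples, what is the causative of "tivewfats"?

detivewfatsak

penviggemk and loktelk both end in -k yet inflect differently (pipenviggemk, lounktelk), so the final letter is not what conditions the rule; the second-to-last letter is.
"tivewfats" has second-to-last letter 't'. The one such stem in the data (fugozetz → defugozetzak) adds de- … -ak around the stem, so the same rule applies.
The other patterns: stems whose second-to-last letter is 'm' add the prefix pi-; stems whose second-to-last letter is 'l' insert -un- after the first vowel.
So tivewfats → detivewfatsak.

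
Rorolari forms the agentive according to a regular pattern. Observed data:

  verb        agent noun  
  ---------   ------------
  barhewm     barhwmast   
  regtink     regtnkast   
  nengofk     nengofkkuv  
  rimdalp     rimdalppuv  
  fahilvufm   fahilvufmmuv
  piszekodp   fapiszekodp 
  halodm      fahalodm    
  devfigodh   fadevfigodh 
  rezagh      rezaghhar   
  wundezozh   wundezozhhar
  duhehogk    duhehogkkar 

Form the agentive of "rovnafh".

rovnafhhuv

regtink and nengofk both end in -k yet inflect differently (regtnkast, nengofkkuv), so the final letter is not what conditions the rule; the second-to-last letter is.
"rovnafh" has second-to-last letter 'f'. The stems whose second-to-last letter is 'f' (nengofk → nengofkkuv, fahilvufm → fahilvufmmuv) double the final consonant and add -uv.
The other patterns: stems whose second-to-last letter is 'n' or 'w' delete the last vowel and add -ast; stems whose second-to-last letter is 'd' add the prefix fa-; stems whose second-to-last letter is 'g' or 'z' double the final consonant and add -ar.
So rovnafh → rovnafhhuv.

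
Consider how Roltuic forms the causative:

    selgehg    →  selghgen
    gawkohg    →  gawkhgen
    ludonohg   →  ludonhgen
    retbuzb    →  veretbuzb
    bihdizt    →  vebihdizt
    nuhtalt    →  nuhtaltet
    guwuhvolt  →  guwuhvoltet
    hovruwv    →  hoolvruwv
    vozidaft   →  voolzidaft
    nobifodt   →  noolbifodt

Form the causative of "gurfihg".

gurfhgen

bihdizt and nuhtalt both end in -t yet inflect differently (vebihdizt, nuhtaltet), so the final letter is not what conditions the rule; the second-to-last letter is.
"gurfihg" has second-to-last letter 'h'. The stems whose second-to-last letter is 'h' (selgehg → selghgen, gawkohg → gawkhgen, ludonohg → ludonhgen) delete the last vowel and add -en.
So gurfihg → gurfhgen.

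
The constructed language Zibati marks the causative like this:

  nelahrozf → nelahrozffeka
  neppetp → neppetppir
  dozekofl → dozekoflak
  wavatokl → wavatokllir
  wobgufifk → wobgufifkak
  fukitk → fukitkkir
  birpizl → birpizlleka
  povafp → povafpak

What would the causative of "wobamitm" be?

wobamitmmir

birpizl and dozekofl both end in -l yet inflect differently (birpizlleka, dozekoflak), so the final letter is not what conditions the rule; the second-to-last letter is.
"wobamitm" has second-to-last letter 't'. The stems whose second-to-last letter is 't' (fukitk → fukitkkir, neppetp → neppetppir) double the final consonant and add -ir.
The other patterns: stems whose second-to-last letter is 'z' double the final consonant and add -eka; stems whose second-to-last letter is 'f' add -ak.
So wobamitm → wobamitmmir.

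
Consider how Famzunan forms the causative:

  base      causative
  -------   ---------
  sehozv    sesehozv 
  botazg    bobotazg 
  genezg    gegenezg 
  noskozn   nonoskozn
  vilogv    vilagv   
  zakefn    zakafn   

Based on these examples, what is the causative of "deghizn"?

dedeghizn

sehozv and vilogv both end in -v yet inflect differently (sesehozv, vilagv), so the final letter is not what conditions the rule; the second-to-last letter is.
"deghizn" has second-to-last letter 'z'. The stems whose second-to-last letter is 'z' (sehozv → sesehozv, botazg → bobotazg, genezg → gegenezg) repeat the first consonant+vowel as a prefix.
So deghizn → dedeghizn.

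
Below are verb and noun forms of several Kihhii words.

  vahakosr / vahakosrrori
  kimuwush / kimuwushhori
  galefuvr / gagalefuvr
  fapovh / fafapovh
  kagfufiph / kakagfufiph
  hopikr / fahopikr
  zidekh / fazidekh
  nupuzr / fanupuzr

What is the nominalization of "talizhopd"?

tatalizhopd

vahakosr and galefuvr both end in -r yet inflect differently (vahakosrrori, gagalefuvr), so the final letter is not what conditions the rule; the second-to-last letter is.
"talizhopd" has second-to-last letter 'p'. The one such stem in the data (kagfufiph → kakagfufiph) repeats the first consonant+vowel as a prefix (as do galefuvr, fapovh), so the same rule applies.
The other patterns: stems whose second-to-last letter is 's' double the final consonant and add -ori; stems whose second-to-last letter is 'k' or 'z' add the prefix fa-.
So talizhopd → tatalizhopd.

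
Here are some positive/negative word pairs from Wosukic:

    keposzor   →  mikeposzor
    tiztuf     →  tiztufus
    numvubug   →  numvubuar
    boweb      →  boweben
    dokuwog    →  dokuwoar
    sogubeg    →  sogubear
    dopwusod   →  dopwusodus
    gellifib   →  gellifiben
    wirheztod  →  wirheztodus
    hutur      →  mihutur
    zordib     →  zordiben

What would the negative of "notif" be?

"notif" ends in -f. The one such stem in the data (tiztuf → tiztufus) adds -us, so the same rule applies.
So notif → notifus.

notifus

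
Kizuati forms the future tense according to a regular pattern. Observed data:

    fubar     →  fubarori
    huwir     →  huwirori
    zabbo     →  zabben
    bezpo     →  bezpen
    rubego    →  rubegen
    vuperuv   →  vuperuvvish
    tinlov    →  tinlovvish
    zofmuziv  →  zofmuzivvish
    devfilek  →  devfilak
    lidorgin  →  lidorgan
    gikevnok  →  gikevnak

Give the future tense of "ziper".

zabbo and tinlov both have last vowel 'o' yet inflect differently (zabben, tinlovvish), so the last vowel is not what conditions the rule; the final letter is.
"ziper" ends in -r. The stems ending in -r (fubar → fubarori, huwir → huwirori) add -ori.
So ziper → ziperori.

ziperori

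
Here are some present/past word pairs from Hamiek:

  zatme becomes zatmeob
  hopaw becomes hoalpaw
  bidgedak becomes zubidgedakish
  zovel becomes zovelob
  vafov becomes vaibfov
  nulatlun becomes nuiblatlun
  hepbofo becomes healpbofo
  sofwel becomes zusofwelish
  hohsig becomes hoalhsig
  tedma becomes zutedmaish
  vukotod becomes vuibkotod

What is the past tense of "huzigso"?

hualzigso

zovel and sofwel both end in -l yet inflect differently (zovelob, zusofwelish), so the final letter is not what conditions the rule; the first letter is.
"huzigso" begins with h-. The stems beginning with h- (hopaw → hoalpaw, hepbofo → healpbofo, hohsig → hoalhsig) insert -al- after the first vowel.
So huzigso → hualzigso.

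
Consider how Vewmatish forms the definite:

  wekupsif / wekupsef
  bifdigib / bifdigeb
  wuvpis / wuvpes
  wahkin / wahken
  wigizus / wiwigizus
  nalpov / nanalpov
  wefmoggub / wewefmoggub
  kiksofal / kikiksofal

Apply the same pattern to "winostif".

wuvpis and wigizus both end in -s yet inflect differently (wuvpes, wiwigizus), so the final letter is not what conditions the rule; the last vowel is.
"winostif" has last vowel 'i'. The stems whose last vowel is 'i' (wekupsif → wekupsef, bifdigib → bifdigeb, wuvpis → wuvpes) change the last vowel to 'e'.
So winostif → winostef.

winostef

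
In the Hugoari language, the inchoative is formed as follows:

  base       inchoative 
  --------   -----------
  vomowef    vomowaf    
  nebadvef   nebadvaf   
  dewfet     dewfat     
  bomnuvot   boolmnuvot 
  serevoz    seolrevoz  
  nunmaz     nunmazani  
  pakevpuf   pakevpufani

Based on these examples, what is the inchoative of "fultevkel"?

"fultevkel" has last vowel 'e'. The stems whose last vowel is 'e' (vomowef → vomowaf, nebadvef → nebadvaf, dewfet → dewfat) change the last vowel to 'a'.
So fultevkel → fultevkal.

fultevkal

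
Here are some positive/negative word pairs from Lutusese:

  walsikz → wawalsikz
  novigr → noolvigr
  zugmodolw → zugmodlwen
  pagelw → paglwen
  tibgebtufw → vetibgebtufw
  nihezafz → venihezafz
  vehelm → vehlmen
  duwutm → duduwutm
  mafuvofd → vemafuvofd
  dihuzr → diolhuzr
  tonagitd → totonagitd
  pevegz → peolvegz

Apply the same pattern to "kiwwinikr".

kikiwwinikr

duwutm and vehelm both end in -m yet inflect differently (duduwutm, vehlmen), so the final letter is not what conditions the rule; the second-to-last letter is.
"kiwwinikr" has second-to-last letter 'k'. The one such stem in the data (walsikz → wawalsikz) repeats the first consonant+vowel as a prefix (as do duwutm, tonagitd), so the same rule applies.
The other patterns: stems whose second-to-last letter is 'l' delete the last vowel and add -en; stems whose second-to-last letter is 'f' add the prefix ve-; stems whose second-to-last letter is 'g' or 'z' insert -ol- after the first vowel.
So kiwwinikr → kikiwwinikr.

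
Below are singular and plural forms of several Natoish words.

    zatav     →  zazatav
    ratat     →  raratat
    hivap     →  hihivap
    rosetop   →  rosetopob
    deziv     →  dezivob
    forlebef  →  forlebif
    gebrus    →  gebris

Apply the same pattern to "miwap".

mimiwap

hivap and rosetop both end in -p yet inflect differently (hihivap, rosetopob), so the final letter is not what conditions the rule; the last vowel is.
"miwap" has last vowel 'a'. The stems whose last vowel is 'a' (zatav → zazatav, ratat → raratat, hivap → hihivap) repeat the first consonant+vowel as a prefix.
The other patterns: stems whose last vowel is 'i' or 'o' add -ob; stems whose last vowel is 'e' or 'u' change the last vowel to 'i'.
So miwap → mimiwap.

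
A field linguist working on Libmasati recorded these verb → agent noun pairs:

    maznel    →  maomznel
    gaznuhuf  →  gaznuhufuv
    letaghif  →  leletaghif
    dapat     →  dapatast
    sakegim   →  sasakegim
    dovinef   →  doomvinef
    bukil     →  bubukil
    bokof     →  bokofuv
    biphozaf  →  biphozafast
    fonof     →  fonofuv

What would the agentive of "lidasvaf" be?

biphozaf and gaznuhuf both end in -f yet inflect differently (biphozafast, gaznuhufuv), so the final letter is not what conditions the rule; the last vowel is.
"lidasvaf" has last vowel 'a'. The stems whose last vowel is 'a' (biphozaf → biphozafast, dapat → dapatast) add -ast.
The other patterns: stems whose last vowel is 'o' or 'u' add -uv; stems whose last vowel is 'i' repeat the first consonant+vowel as a prefix; stems whose last vowel is 'e' insert -om- after the first vowel.
So lidasvaf → lidasvafast.

lidasvafast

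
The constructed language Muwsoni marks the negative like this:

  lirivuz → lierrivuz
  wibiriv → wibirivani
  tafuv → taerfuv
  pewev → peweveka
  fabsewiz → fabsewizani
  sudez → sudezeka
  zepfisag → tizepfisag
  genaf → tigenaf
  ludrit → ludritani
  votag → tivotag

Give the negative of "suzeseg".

"suzeseg" has last vowel 'e'. The stems whose last vowel is 'e' (pewev → peweveka, sudez → sudezeka) add -eka.
So suzeseg → suzesegeka.

suzesegeka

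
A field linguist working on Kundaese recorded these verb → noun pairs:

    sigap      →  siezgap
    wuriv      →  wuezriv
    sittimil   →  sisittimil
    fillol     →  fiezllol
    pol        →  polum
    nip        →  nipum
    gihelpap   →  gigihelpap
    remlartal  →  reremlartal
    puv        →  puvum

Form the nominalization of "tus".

pol and fillol both end in -l yet inflect differently (polum, fiezllol), so the final letter is not what conditions the rule; the number of vowels is.
"tus" has 1 vowel. The stems with 1 vowel (nip → nipum, puv → puvum, pol → polum) add -um.
The other patterns: stems with 2 vowels insert -ez- after the first vowel; stems with 3 vowels repeat the first consonant+vowel as a prefix.
So tus → tusum.

tusum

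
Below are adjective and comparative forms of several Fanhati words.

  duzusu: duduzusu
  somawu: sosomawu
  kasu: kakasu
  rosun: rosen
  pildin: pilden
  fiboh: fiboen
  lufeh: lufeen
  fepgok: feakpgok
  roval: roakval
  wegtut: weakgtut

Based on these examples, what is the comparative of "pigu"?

pipigu

duzusu and rosun both have last vowel 'u' yet inflect differently (duduzusu, rosen), so the last vowel is not what conditions the rule; the final letter is.
"pigu" ends in -u. The stems ending in -u (duzusu → duduzusu, somawu → sosomawu, kasu → kakasu) repeat the first consonant+vowel as a prefix.
So pigu → pipigu.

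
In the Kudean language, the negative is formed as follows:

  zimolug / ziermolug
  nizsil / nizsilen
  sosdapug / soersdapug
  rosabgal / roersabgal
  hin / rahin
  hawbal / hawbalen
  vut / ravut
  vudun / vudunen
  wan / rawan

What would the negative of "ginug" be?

hin and vudun both end in -n yet inflect differently (rahin, vudunen), so the final letter is not what conditions the rule; the number of vowels is.
"ginug" has 2 vowels. The stems with 2 vowels (nizsil → nizsilen, vudun → vudunen, hawbal → hawbalen) add -en.
The other patterns: stems with 1 vowel add the prefix ra-; stems with 3 vowels insert -er- after the first vowel.
So ginug → ginugen.

ginugen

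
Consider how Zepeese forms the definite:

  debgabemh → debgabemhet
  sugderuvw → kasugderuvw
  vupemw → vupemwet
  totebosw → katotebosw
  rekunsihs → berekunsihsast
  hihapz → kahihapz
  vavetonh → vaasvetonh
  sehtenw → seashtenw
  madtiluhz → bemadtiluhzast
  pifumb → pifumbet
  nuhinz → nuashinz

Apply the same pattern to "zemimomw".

nuhinz and madtiluhz both end in -z yet inflect differently (nuashinz, bemadtiluhzast), so the final letter is not what conditions the rule; the second-to-last letter is.
"zemimomw" has second-to-last letter 'm'. The stems whose second-to-last letter is 'm' (vupemw → vupemwet, debgabemh → debgabemhet, pifumb → pifumbet) add -et.
So zemimomw → zemimomwet.

zemimomwet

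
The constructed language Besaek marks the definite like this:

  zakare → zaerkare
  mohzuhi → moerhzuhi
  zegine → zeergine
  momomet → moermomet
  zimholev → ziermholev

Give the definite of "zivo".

ziervo

Every pair shown (zakare → zaerkare, mohzuhi → moerhzuhi, zegine → zeergine, …) follows the same rule: insert -er- after the first vowel.
So zivo → ziervo.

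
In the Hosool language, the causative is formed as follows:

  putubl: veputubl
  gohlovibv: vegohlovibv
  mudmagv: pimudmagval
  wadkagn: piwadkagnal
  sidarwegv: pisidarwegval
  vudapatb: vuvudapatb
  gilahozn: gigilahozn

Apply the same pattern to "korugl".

gohlovibv and mudmagv both end in -v yet inflect differently (vegohlovibv, pimudmagval), so the final letter is not what conditions the rule; the second-to-last letter is.
"korugl" has second-to-last letter 'g'. The stems whose second-to-last letter is 'g' (mudmagv → pimudmagval, wadkagn → piwadkagnal, sidarwegv → pisidarwegval) add pi- … -al around the stem.
The other patterns: stems whose second-to-last letter is 'b' add the prefix ve-; stems whose second-to-last letter is 't' or 'z' repeat the first consonant+vowel as a prefix.
So korugl → pikoruglal.

pikoruglal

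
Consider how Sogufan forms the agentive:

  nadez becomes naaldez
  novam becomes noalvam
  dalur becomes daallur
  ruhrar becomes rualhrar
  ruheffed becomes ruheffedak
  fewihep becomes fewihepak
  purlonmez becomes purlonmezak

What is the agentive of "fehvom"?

nadez and purlonmez both end in -z yet inflect differently (naaldez, purlonmezak), so the final letter is not what conditions the rule; the number of vowels is.
"fehvom" has 2 vowels. The stems with 2 vowels (nadez → naaldez, novam → noalvam, dalur → daallur) insert -al- after the first vowel.
The other pattern: stems with 3 vowels add -ak.
So fehvom → fealhvom.

fealhvom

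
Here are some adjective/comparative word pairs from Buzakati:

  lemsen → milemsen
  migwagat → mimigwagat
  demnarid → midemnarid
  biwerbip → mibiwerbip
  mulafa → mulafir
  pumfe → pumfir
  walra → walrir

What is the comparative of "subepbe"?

subepbir

migwagat and mulafa both have last vowel 'a' yet inflect differently (mimigwagat, mulafir), so the last vowel is not what conditions the rule; whether the stem ends in a vowel or a consonant is.
"subepbe" ends in a vowel. The stems ending in a vowel (mulafa → mulafir, pumfe → pumfir, walra → walrir) drop the final letter and add -ir.
So subepbe → subepbir.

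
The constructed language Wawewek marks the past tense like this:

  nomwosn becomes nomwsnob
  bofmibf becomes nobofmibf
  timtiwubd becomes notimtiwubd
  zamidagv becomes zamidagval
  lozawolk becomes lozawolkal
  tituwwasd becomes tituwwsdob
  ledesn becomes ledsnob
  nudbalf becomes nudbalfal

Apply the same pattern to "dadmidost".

dadmidstob

timtiwubd and tituwwasd both end in -d yet inflect differently (notimtiwubd, tituwwsdob), so the final letter is not what conditions the rule; the second-to-last letter is.
"dadmidost" has second-to-last letter 's'. The stems whose second-to-last letter is 's' (ledesn → ledsnob, nomwosn → nomwsnob, tituwwasd → tituwwsdob) delete the last vowel and add -ob.
The other patterns: stems whose second-to-last letter is 'b' add the prefix no-; stems whose second-to-last letter is 'g' or 'l' add -al.
So dadmidost → dadmidstob.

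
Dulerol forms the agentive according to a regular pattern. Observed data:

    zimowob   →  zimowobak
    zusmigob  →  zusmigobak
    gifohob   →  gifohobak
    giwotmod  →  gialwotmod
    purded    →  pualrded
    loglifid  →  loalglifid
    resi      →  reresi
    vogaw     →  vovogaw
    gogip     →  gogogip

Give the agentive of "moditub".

"moditub" ends in -b. The stems ending in -b (zimowob → zimowobak, zusmigob → zusmigobak, gifohob → gifohobak) add -ak.
The other patterns: stems ending in -d insert -al- after the first vowel; stems ending in -i, -p or -w repeat the first consonant+vowel as a prefix.
So moditub → moditubak.

moditubak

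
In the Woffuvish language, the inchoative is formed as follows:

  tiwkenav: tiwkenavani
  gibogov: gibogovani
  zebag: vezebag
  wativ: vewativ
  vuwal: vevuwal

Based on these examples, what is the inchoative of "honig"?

vehonig

"honig" has 2 vowels. The stems with 2 vowels (zebag → vezebag, wativ → vewativ, vuwal → vevuwal) add the prefix ve-.
The other pattern: stems with 3 vowels add -ani.
So honig → vehonig.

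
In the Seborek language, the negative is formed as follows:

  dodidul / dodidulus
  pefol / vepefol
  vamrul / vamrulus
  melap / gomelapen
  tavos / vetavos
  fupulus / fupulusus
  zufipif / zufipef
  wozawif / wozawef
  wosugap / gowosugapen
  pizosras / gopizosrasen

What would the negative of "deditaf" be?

"deditaf" has last vowel 'a'. The stems whose last vowel is 'a' (pizosras → gopizosrasen, melap → gomelapen, wosugap → gowosugapen) add go- … -en around the stem.
The other patterns: stems whose last vowel is 'u' add -us; stems whose last vowel is 'o' add the prefix ve-; stems whose last vowel is 'i' change the last vowel to 'e'.
So deditaf → godeditafen.

godeditafen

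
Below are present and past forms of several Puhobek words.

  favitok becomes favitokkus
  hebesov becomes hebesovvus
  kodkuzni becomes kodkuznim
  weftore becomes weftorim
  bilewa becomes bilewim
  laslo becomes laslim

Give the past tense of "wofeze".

wofezim

hebesov and laslo both have last vowel 'o' yet inflect differently (hebesovvus, laslim), so the last vowel is not what conditions the rule; whether the stem ends in a vowel or a consonant is.
"wofeze" ends in a vowel. The stems ending in a vowel (laslo → laslim, kodkuzni → kodkuznim, bilewa → bilewim) drop the final letter and add -im.
The other pattern: stems ending in a consonant double the final consonant and add -us.
So wofeze → wofezim.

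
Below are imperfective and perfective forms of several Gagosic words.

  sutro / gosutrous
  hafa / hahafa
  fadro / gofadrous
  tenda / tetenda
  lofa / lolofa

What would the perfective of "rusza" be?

rurusza

hafa and sutro both have 2 vowels yet inflect differently (hahafa, gosutrous), so the number of vowels is not what conditions the rule; the final letter is.
"rusza" ends in -a. The stems ending in -a (hafa → hahafa, tenda → tetenda, lofa → lolofa) repeat the first consonant+vowel as a prefix.
So rusza → rurusza.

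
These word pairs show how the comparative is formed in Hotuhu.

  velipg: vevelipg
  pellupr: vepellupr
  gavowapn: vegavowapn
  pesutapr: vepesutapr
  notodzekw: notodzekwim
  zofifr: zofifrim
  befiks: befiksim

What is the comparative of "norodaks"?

norodaksim

pellupr and zofifr both end in -r yet inflect differently (vepellupr, zofifrim), so the final letter is not what conditions the rule; the second-to-last letter is.
"norodaks" has second-to-last letter 'k'. The stems whose second-to-last letter is 'k' (notodzekw → notodzekwim, befiks → befiksim) add -im.
So norodaks → norodaksim.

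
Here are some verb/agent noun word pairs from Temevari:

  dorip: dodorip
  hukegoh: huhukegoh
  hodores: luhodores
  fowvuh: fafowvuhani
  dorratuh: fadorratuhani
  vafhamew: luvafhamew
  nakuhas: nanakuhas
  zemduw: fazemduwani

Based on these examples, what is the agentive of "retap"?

reretap

"retap" has last vowel 'a'. The one such stem in the data (nakuhas → nanakuhas) repeats the first consonant+vowel as a prefix (as do hukegoh, dorip), so the same rule applies.
The other patterns: stems whose last vowel is 'u' add fa- … -ani around the stem; stems whose last vowel is 'e' add the prefix lu-.
So retap → reretap.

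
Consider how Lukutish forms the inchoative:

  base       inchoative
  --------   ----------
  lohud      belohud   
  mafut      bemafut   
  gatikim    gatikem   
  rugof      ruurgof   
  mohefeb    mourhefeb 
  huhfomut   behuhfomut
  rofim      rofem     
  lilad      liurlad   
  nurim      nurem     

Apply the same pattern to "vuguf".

bevuguf

lohud and lilad both end in -d yet inflect differently (belohud, liurlad), so the final letter is not what conditions the rule; the last vowel is.
"vuguf" has last vowel 'u'. The stems whose last vowel is 'u' (huhfomut → behuhfomut, mafut → bemafut, lohud → belohud) add the prefix be-.
The other patterns: stems whose last vowel is 'i' change the last vowel to 'e'; stems whose last vowel is 'a', 'e' or 'o' insert -ur- after the first vowel.
So vuguf → bevuguf.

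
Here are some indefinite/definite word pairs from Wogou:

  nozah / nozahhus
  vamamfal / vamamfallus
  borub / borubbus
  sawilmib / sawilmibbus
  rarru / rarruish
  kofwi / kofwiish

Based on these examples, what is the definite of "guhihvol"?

guhihvollus

borub and rarru both have last vowel 'u' yet inflect differently (borubbus, rarruish), so the last vowel is not what conditions the rule; whether the stem ends in a vowel or a consonant is.
"guhihvol" ends in a consonant. The stems ending in a consonant (nozah → nozahhus, vamamfal → vamamfallus, borub → borubbus) double the final consonant and add -us.
The other pattern: stems ending in a vowel add -ish.
So guhihvol → guhihvollus.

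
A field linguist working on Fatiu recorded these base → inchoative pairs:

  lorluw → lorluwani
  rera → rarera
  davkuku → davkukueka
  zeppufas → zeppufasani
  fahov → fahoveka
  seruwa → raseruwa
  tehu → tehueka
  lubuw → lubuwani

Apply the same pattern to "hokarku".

tehu and lorluw both have last vowel 'u' yet inflect differently (tehueka, lorluwani), so the last vowel is not what conditions the rule; the final letter is.
"hokarku" ends in -u. The stems ending in -u (tehu → tehueka, davkuku → davkukueka) add -eka.
The other patterns: stems ending in -a add the prefix ra-; stems ending in -s or -w add -ani.
So hokarku → hokarkueka.

hokarkueka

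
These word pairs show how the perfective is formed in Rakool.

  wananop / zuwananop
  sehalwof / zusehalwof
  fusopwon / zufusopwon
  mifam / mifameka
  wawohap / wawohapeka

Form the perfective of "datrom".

"datrom" has last vowel 'o'. The stems whose last vowel is 'o' (wananop → zuwananop, sehalwof → zusehalwof, fusopwon → zufusopwon) add the prefix zu-.
The other pattern: stems whose last vowel is 'a' add -eka.
So datrom → zudatrom.

zudatrom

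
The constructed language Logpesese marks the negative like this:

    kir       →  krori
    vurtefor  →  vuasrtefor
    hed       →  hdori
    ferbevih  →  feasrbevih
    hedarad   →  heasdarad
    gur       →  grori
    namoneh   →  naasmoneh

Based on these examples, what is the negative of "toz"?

tzori

hed and hedarad both end in -d yet inflect differently (hdori, heasdarad), so the final letter is not what conditions the rule; the number of vowels is.
"toz" has 1 vowel. The stems with 1 vowel (gur → grori, kir → krori, hed → hdori) delete the last vowel and add -ori.
So toz → tzori.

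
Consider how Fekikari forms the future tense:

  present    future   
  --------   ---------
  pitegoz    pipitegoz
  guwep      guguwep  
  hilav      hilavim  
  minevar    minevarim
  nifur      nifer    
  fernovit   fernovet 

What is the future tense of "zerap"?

"zerap" has last vowel 'a'. The stems whose last vowel is 'a' (hilav → hilavim, minevar → minevarim) add -im.
The other patterns: stems whose last vowel is 'e' or 'o' repeat the first consonant+vowel as a prefix; stems whose last vowel is 'i' or 'u' change the last vowel to 'e'.
So zerap → zerapim.

zerapim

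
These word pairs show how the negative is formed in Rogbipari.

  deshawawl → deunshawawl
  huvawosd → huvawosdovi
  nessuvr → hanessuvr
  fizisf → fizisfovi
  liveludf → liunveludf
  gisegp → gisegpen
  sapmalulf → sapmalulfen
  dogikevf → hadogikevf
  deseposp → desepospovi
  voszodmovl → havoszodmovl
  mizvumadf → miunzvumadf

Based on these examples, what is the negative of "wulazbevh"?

liveludf and fizisf both end in -f yet inflect differently (liunveludf, fizisfovi), so the final letter is not what conditions the rule; the second-to-last letter is.
"wulazbevh" has second-to-last letter 'v'. The stems whose second-to-last letter is 'v' (nessuvr → hanessuvr, dogikevf → hadogikevf, voszodmovl → havoszodmovl) add the prefix ha-.
The other patterns: stems whose second-to-last letter is 'd' or 'w' insert -un- after the first vowel; stems whose second-to-last letter is 's' add -ovi; stems whose second-to-last letter is 'g' or 'l' add -en.
So wulazbevh → hawulazbevh.

hawulazbevh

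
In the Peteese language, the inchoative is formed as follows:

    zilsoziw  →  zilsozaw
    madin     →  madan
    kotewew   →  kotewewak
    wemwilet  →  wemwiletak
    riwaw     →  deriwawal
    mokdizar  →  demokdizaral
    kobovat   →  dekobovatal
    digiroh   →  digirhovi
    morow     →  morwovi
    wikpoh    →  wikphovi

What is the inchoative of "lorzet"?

lorzetak

"lorzet" has last vowel 'e'. The stems whose last vowel is 'e' (kotewew → kotewewak, wemwilet → wemwiletak) add -ak.
So lorzet → lorzetak.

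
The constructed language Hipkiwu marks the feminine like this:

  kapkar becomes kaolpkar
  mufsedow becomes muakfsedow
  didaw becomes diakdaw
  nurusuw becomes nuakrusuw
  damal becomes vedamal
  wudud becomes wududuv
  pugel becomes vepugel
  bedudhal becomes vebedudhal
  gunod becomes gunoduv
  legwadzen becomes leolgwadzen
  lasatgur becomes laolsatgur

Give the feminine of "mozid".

moziduv

"mozid" ends in -d. The stems ending in -d (wudud → wududuv, gunod → gunoduv) add -uv.
The other patterns: stems ending in -n or -r insert -ol- after the first vowel; stems ending in -l add the prefix ve-; stems ending in -w insert -ak- after the first vowel.
So mozid → moziduv.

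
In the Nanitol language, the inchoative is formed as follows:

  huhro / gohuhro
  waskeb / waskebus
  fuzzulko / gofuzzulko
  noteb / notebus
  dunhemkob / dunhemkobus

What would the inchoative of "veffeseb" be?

veffesebus

"veffeseb" ends in -b. The stems ending in -b (waskeb → waskebus, noteb → notebus, dunhemkob → dunhemkobus) add -us.
The other pattern: stems ending in -o add the prefix go-.
So veffeseb → veffesebus.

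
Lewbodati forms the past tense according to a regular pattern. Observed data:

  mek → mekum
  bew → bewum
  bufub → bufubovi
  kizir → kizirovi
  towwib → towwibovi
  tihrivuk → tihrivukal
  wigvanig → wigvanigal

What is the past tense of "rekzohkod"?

mek and tihrivuk both end in -k yet inflect differently (mekum, tihrivukal), so the final letter is not what conditions the rule; the number of vowels is.
"rekzohkod" has 3 vowels. The stems with 3 vowels (tihrivuk → tihrivukal, wigvanig → wigvanigal) add -al.
The other patterns: stems with 1 vowel add -um; stems with 2 vowels add -ovi.
So rekzohkod → rekzohkodal.

rekzohkodal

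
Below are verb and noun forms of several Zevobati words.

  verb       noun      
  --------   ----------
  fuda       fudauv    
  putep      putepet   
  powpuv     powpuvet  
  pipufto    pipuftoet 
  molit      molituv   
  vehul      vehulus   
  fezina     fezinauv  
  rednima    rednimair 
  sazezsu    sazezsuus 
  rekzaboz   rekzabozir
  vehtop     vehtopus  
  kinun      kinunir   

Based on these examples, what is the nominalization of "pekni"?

"pekni" begins with p-. The stems beginning with p- (powpuv → powpuvet, putep → putepet, pipufto → pipuftoet) add -et.
The other patterns: stems beginning with s- or v- add -us; stems beginning with f- or m- add -uv; stems beginning with k- or r- add -ir.
So pekni → pekniet.

pekniet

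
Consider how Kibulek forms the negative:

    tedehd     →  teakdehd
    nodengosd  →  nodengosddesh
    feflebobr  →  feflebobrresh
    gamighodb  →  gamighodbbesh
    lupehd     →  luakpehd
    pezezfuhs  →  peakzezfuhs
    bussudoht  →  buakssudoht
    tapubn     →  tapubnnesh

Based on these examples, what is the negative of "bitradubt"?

lupehd and nodengosd both end in -d yet inflect differently (luakpehd, nodengosddesh), so the final letter is not what conditions the rule; the second-to-last letter is.
"bitradubt" has second-to-last letter 'b'. The stems whose second-to-last letter is 'b' (tapubn → tapubnnesh, feflebobr → feflebobrresh) double the final consonant and add -esh.
So bitradubt → bitradubttesh.

bitradubttesh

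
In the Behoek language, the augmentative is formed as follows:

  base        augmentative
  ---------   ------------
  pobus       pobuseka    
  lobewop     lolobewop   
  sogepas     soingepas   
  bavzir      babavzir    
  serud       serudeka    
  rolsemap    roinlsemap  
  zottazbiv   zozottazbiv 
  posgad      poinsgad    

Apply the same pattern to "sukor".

sogepas and pobus both end in -s yet inflect differently (soingepas, pobuseka), so the final letter is not what conditions the rule; the last vowel is.
"sukor" has last vowel 'o'. The one such stem in the data (lobewop → lolobewop) repeats the first consonant+vowel as a prefix (as do zottazbiv, bavzir), so the same rule applies.
So sukor → susukor.

susukor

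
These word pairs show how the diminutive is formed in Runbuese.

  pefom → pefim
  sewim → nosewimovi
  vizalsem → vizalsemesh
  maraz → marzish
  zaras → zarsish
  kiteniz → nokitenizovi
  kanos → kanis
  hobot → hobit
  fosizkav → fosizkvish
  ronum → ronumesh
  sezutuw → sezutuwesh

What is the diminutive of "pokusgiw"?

nopokusgiwovi

sewim and pefom both end in -m yet inflect differently (nosewimovi, pefim), so the final letter is not what conditions the rule; the last vowel is.
"pokusgiw" has last vowel 'i'. The stems whose last vowel is 'i' (kiteniz → nokitenizovi, sewim → nosewimovi) add no- … -ovi around the stem.
So pokusgiw → nopokusgiwovi.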